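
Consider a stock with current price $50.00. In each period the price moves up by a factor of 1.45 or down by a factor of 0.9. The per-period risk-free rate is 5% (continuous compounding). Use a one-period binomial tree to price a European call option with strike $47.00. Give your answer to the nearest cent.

$6.67

Risk-neutral probability p = (e^0.05 − 0.9)/(1.45 − 0.9) = 0.1513/0.5500 = 0.2750
Terminal stock prices: S_u = 72.5, S_d = 45
Terminal payoffs (S − K): max(25.5, 0) = 25.5, max(-2, 0) = 0
Node 0 (S = 50): V_0 = e^(−0.05)·[0.2750·25.5000 + 0.7250·0.0000] = 6.6714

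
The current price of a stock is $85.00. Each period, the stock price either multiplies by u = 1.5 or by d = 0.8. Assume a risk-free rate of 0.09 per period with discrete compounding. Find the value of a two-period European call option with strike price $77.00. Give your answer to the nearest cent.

Risk-neutral probability p = (1 + 0.09 − 0.8)/(1.5 − 0.8) = 0.2900/0.7000 = 0.4143
Terminal stock prices: S_uu = 191.2, S_ud = 102, S_dd = 54.4
Terminal payoffs (S − K): max(114.2, 0) = 114.2, max(25, 0) = 25, max(-22.6, 0) = 0
Node u (S = 127.5): V_u = 1/1.09·[0.4143·114.2500 + 0.5857·25.0000] = 56.8578
Node d (S = 68): V_d = 1/1.09·[0.4143·25.0000 + 0.5857·0.0000] = 9.5020
Node 0 (S = 85): V_0 = 1/1.09·[0.4143·56.8578 + 0.5857·9.5020] = 26.7163

$26.72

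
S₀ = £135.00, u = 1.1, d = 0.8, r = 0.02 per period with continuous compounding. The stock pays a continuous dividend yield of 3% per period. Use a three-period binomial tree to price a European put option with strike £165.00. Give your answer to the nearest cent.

£35.53

Per-period risk-free factor R = e^0.02 = 1.0202; dividend-adjusted growth = e^(0.02−0.03) = 0.9900.
Risk-neutral probability p = (0.9900 − 0.8)/(1.1 − 0.8) = 0.1900/0.3000 = 0.6335
Terminal stock prices: S_uuu = 179.7, S_uud = 130.7, S_udd = 95.04, S_ddd = 69.12
Terminal payoffs (K − S): max(-14.69, 0) = 0, max(34.32, 0) = 34.32, max(69.96, 0) = 69.96, max(95.88, 0) = 95.88
Node uu (S = 163.4): V_uu = e^(−0.02)·[0.6335·0.0000 + 0.3665·34.3200] = 12.3292
Node ud (S = 118.8): V_ud = e^(−0.02)·[0.6335·34.3200 + 0.3665·69.9600] = 46.4439
Node dd (S = 86.4): V_dd = e^(−0.02)·[0.6335·69.9600 + 0.3665·95.8800] = 77.8863
Node u (S = 148.5): V_u = e^(−0.02)·[0.6335·12.3292 + 0.3665·46.4439] = 24.3405
Node d (S = 108): V_d = e^(−0.02)·[0.6335·46.4439 + 0.3665·77.8863] = 56.8197
Node 0 (S = 135): V_0 = e^(−0.02)·[0.6335·24.3405 + 0.3665·56.8197] = 35.5265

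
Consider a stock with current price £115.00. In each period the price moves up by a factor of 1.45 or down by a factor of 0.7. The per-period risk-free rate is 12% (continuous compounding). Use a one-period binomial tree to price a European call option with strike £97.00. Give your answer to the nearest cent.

Risk-neutral probability p = (e^0.12 − 0.7)/(1.45 − 0.7) = 0.4275/0.7500 = 0.5700
Terminal stock prices: S_u = 166.8, S_d = 80.5
Terminal payoffs (S − K): max(69.75, 0) = 69.75, max(-16.5, 0) = 0
Node 0 (S = 115): V_0 = e^(−0.12)·[0.5700·69.7500 + 0.4300·0.0000] = 35.2615

£35.26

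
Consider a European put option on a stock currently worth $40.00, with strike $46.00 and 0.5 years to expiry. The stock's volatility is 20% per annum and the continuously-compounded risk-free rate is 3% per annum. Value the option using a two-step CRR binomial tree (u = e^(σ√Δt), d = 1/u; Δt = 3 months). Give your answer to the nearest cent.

CRR parameters: u = e^(σ√Δt) = e^(0.2·√0.25) = 1.1052, d = 1/u = 0.9048
Per-period rate: rΔt = 0.03·0.25 = 0.0075, so R = e^0.0075 = 1.0075
Risk-neutral probability p = (e^0.0075 − 0.9048)/(1.1052 − 0.9048) = 0.1027/0.2003 = 0.5126
Terminal stock prices: S_uu = 48.86, S_ud = 40, S_dd = 32.75
Terminal payoffs (K − S): max(-2.856, 0) = 0, max(6, 0) = 6, max(13.25, 0) = 13.25
Node u (S = 44.21): V_u = e^(−0.0075)·[0.5126·0.0000 + 0.4874·6.0000] = 2.9026
Node d (S = 36.19): V_d = e^(−0.0075)·[0.5126·6.0000 + 0.4874·13.2508] = 9.4628
Node 0 (S = 40): V_0 = e^(−0.0075)·[0.5126·2.9026 + 0.4874·9.4628] = 6.0544

$6.05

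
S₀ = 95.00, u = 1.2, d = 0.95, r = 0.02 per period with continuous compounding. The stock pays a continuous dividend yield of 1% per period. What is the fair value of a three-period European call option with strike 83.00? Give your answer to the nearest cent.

14.67

Per-period risk-free factor R = e^0.02 = 1.0202; dividend-adjusted growth = e^(0.02−0.01) = 1.0101.
Risk-neutral probability p = (1.0101 − 0.95)/(1.2 − 0.95) = 0.0601/0.2500 = 0.2402
Terminal stock prices: S_uuu = 164.2, S_uud = 130, S_udd = 102.9, S_ddd = 81.45
Terminal payoffs (S − K): max(81.16, 0) = 81.16, max(46.96, 0) = 46.96, max(19.88, 0) = 19.88, max(-1.549, 0) = 0
Node uu (S = 136.8): V_uu = e^(−0.02)·[0.2402·81.1600 + 0.7598·46.9600] = 54.0823
Node ud (S = 108.3): V_ud = e^(−0.02)·[0.2402·46.9600 + 0.7598·19.8850] = 25.8659
Node dd (S = 85.74): V_dd = e^(−0.02)·[0.2402·19.8850 + 0.7598·0.0000] = 4.6818
Node u (S = 114): V_u = e^(−0.02)·[0.2402·54.0823 + 0.7598·25.8659] = 31.9971
Node d (S = 90.25): V_d = e^(−0.02)·[0.2402·25.8659 + 0.7598·4.6818] = 9.5768
Node 0 (S = 95): V_0 = e^(−0.02)·[0.2402·31.9971 + 0.7598·9.5768] = 14.6659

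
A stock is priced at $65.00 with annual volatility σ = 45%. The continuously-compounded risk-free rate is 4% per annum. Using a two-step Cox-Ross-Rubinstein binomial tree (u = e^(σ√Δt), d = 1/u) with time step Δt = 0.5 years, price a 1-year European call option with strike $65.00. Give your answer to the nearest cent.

$11.37

CRR parameters: u = e^(σ√Δt) = e^(0.45·√0.5) = 1.3746, d = 1/u = 0.7275
Per-period rate: rΔt = 0.04·0.5 = 0.02, so R = e^0.02 = 1.0202
Risk-neutral probability p = (e^0.02 − 0.7275)/(1.3746 − 0.7275) = 0.2927/0.6472 = 0.4523
Terminal stock prices: S_uu = 122.8, S_ud = 65, S_dd = 34.4
Terminal payoffs (S − K): max(57.83, 0) = 57.83, max(0, 0) = 0, max(-30.6, 0) = 0
Node u (S = 89.35): V_u = e^(−0.02)·[0.4523·57.8278 + 0.5477·0.0000] = 25.6392
Node d (S = 47.28): V_d = e^(−0.02)·[0.4523·0.0000 + 0.5477·0.0000] = 0.0000
Node 0 (S = 65): V_0 = e^(−0.02)·[0.4523·25.6392 + 0.5477·0.0000] = 11.3677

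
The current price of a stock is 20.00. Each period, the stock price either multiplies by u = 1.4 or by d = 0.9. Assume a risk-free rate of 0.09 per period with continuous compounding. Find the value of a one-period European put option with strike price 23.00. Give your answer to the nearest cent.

2.80

Risk-neutral probability p = (e^0.09 − 0.9)/(1.4 − 0.9) = 0.1942/0.5000 = 0.3883
Terminal stock prices: S_u = 28, S_d = 18
Terminal payoffs (K − S): max(-5, 0) = 0, max(5, 0) = 5
Node 0 (S = 20): V_0 = e^(−0.09)·[0.3883·0.0000 + 0.6117·5.0000] = 2.7950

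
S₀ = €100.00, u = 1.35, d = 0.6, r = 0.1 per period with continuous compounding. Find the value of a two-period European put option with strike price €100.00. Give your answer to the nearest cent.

€12.42

Risk-neutral probability p = (e^0.1 − 0.6)/(1.35 − 0.6) = 0.5052/0.7500 = 0.6736
Terminal stock prices: S_uu = 182.3, S_ud = 81, S_dd = 36
Terminal payoffs (K − S): max(-82.25, 0) = 0, max(19, 0) = 19, max(64, 0) = 64
Node u (S = 135): V_u = e^(−0.1)·[0.6736·0.0000 + 0.3264·19.0000] = 5.6121
Node d (S = 60): V_d = e^(−0.1)·[0.6736·19.0000 + 0.3264·64.0000] = 30.4837
Node 0 (S = 100): V_0 = e^(−0.1)·[0.6736·5.6121 + 0.3264·30.4837] = 12.4245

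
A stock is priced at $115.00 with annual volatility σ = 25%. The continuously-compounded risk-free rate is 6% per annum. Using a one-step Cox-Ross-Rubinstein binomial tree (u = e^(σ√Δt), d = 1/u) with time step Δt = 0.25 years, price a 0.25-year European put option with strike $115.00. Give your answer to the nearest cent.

CRR parameters: u = e^(σ√Δt) = e^(0.25·√0.25) = 1.1331, d = 1/u = 0.8825
Per-period rate: rΔt = 0.06·0.25 = 0.015, so R = e^0.015 = 1.0151
Risk-neutral probability p = (e^0.015 − 0.8825)/(1.1331 − 0.8825) = 0.1326/0.2507 = 0.5291
Terminal stock prices: S_u = 130.3, S_d = 101.5
Terminal payoffs (K − S): max(-15.31, 0) = 0, max(13.51, 0) = 13.51
Node 0 (S = 115): V_0 = e^(−0.015)·[0.5291·0.0000 + 0.4709·13.5129] = 6.2687

$6.27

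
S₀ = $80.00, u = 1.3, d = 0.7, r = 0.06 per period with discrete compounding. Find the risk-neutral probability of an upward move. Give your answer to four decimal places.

Risk-neutral probability p = (1 + 0.06 − 0.7)/(1.3 − 0.7) = 0.3600/0.6000 = 0.6000

p = 0.6000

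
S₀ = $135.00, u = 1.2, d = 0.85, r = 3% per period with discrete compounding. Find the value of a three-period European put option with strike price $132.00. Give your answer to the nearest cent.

$10.13

Risk-neutral probability p = (1 + 0.03 − 0.85)/(1.2 − 0.85) = 0.1800/0.3500 = 0.5143
Terminal stock prices: S_uuu = 233.3, S_uud = 165.2, S_udd = 117, S_ddd = 82.91
Terminal payoffs (K − S): max(-101.3, 0) = 0, max(-33.24, 0) = 0, max(14.96, 0) = 14.96, max(49.09, 0) = 49.09
Node uu (S = 194.4): V_uu = 1/1.03·[0.5143·0.0000 + 0.4857·0.0000] = 0.0000
Node ud (S = 137.7): V_ud = 1/1.03·[0.5143·0.0000 + 0.4857·14.9550] = 7.0523
Node dd (S = 97.54): V_dd = 1/1.03·[0.5143·14.9550 + 0.4857·49.0931] = 30.6178
Node u (S = 162): V_u = 1/1.03·[0.5143·0.0000 + 0.4857·7.0523] = 3.3256
Node d (S = 114.8): V_d = 1/1.03·[0.5143·7.0523 + 0.4857·30.6178] = 17.9596
Node 0 (S = 135): V_0 = 1/1.03·[0.5143·3.3256 + 0.4857·17.9596] = 10.1297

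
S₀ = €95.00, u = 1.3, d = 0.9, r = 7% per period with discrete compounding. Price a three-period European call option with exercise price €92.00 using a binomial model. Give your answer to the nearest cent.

Risk-neutral probability p = (1 + 0.07 − 0.9)/(1.3 − 0.9) = 0.1700/0.4000 = 0.4250
Terminal stock prices: S_uuu = 208.7, S_uud = 144.5, S_udd = 100, S_ddd = 69.26
Terminal payoffs (S − K): max(116.7, 0) = 116.7, max(52.5, 0) = 52.5, max(8.035, 0) = 8.035, max(-22.74, 0) = 0
Node uu (S = 160.6): V_uu = 1/1.07·[0.4250·116.7150 + 0.5750·52.4950] = 74.5687
Node ud (S = 111.2): V_ud = 1/1.07·[0.4250·52.4950 + 0.5750·8.0350] = 25.1687
Node dd (S = 76.95): V_dd = 1/1.07·[0.4250·8.0350 + 0.5750·0.0000] = 3.1915
Node u (S = 123.5): V_u = 1/1.07·[0.4250·74.5687 + 0.5750·25.1687] = 43.1436
Node d (S = 85.5): V_d = 1/1.07·[0.4250·25.1687 + 0.5750·3.1915] = 11.7120
Node 0 (S = 95): V_0 = 1/1.07·[0.4250·43.1436 + 0.5750·11.7120] = 23.4303

€23.43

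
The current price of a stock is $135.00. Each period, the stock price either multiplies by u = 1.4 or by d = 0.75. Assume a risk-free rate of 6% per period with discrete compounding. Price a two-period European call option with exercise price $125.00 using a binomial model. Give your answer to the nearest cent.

Risk-neutral probability p = (1 + 0.06 − 0.75)/(1.4 − 0.75) = 0.3100/0.6500 = 0.4769
Terminal stock prices: S_uu = 264.6, S_ud = 141.8, S_dd = 75.94
Terminal payoffs (S − K): max(139.6, 0) = 139.6, max(16.75, 0) = 16.75, max(-49.06, 0) = 0
Node u (S = 189): V_u = 1/1.06·[0.4769·139.6000 + 0.5231·16.7500] = 71.0755
Node d (S = 101.2): V_d = 1/1.06·[0.4769·16.7500 + 0.5231·0.0000] = 7.5363
Node 0 (S = 135): V_0 = 1/1.06·[0.4769·71.0755 + 0.5231·7.5363] = 35.6977

$35.70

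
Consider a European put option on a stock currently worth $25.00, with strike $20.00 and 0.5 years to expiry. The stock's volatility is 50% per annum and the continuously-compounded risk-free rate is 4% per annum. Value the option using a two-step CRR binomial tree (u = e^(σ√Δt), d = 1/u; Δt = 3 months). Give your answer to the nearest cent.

$1.39

CRR parameters: u = e^(σ√Δt) = e^(0.5·√0.25) = 1.2840, d = 1/u = 0.7788
Per-period rate: rΔt = 0.04·0.25 = 0.01, so R = e^0.01 = 1.0101
Risk-neutral probability p = (e^0.01 − 0.7788)/(1.2840 − 0.7788) = 0.2312/0.5052 = 0.4577
Terminal stock prices: S_uu = 41.22, S_ud = 25, S_dd = 15.16
Terminal payoffs (K − S): max(-21.22, 0) = 0, max(-5, 0) = 0, max(4.837, 0) = 4.837
Node u (S = 32.1): V_u = e^(−0.01)·[0.4577·0.0000 + 0.5423·0.0000] = 0.0000
Node d (S = 19.47): V_d = e^(−0.01)·[0.4577·0.0000 + 0.5423·4.8367] = 2.5968
Node 0 (S = 25): V_0 = e^(−0.01)·[0.4577·0.0000 + 0.5423·2.5968] = 1.3942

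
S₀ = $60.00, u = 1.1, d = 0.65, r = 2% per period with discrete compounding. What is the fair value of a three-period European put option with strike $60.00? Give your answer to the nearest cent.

$6.94

Risk-neutral probability p = (1 + 0.02 − 0.65)/(1.1 − 0.65) = 0.3700/0.4500 = 0.8222
Terminal stock prices: S_uuu = 79.86, S_uud = 47.19, S_udd = 27.89, S_ddd = 16.48
Terminal payoffs (K − S): max(-19.86, 0) = 0, max(12.81, 0) = 12.81, max(32.11, 0) = 32.11, max(43.52, 0) = 43.52
Node uu (S = 72.6): V_uu = 1/1.02·[0.8222·0.0000 + 0.1778·12.8100] = 2.2327
Node ud (S = 42.9): V_ud = 1/1.02·[0.8222·12.8100 + 0.1778·32.1150] = 15.9235
Node dd (S = 25.35): V_dd = 1/1.02·[0.8222·32.1150 + 0.1778·43.5225] = 33.4735
Node u (S = 66): V_u = 1/1.02·[0.8222·2.2327 + 0.1778·15.9235] = 4.5751
Node d (S = 39): V_d = 1/1.02·[0.8222·15.9235 + 0.1778·33.4735] = 18.6701
Node 0 (S = 60): V_0 = 1/1.02·[0.8222·4.5751 + 0.1778·18.6701] = 6.9420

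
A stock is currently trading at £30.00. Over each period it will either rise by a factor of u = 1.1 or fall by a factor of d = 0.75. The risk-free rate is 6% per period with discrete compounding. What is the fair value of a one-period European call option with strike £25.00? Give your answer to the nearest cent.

Risk-neutral probability p = (1 + 0.06 − 0.75)/(1.1 − 0.75) = 0.3100/0.3500 = 0.8857
Terminal stock prices: S_u = 33, S_d = 22.5
Terminal payoffs (S − K): max(8, 0) = 8, max(-2.5, 0) = 0
Node 0 (S = 30): V_0 = 1/1.06·[0.8857·8.0000 + 0.1143·0.0000] = 6.6846

£6.68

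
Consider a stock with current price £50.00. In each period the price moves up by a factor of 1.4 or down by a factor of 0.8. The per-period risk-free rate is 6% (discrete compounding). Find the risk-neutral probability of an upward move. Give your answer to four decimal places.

Risk-neutral probability p = (1 + 0.06 − 0.8)/(1.4 − 0.8) = 0.2600/0.6000 = 0.4333

p = 0.4333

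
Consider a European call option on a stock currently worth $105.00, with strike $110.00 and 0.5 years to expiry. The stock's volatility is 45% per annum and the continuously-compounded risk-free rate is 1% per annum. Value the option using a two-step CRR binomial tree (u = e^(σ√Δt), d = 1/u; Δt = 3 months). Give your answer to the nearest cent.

$10.99

CRR parameters: u = e^(σ√Δt) = e^(0.45·√0.25) = 1.2523, d = 1/u = 0.7985
Per-period rate: rΔt = 0.01·0.25 = 0.0025, so R = e^0.0025 = 1.0025
Risk-neutral probability p = (e^0.0025 − 0.7985)/(1.2523 − 0.7985) = 0.2040/0.4538 = 0.4495
Terminal stock prices: S_uu = 164.7, S_ud = 105, S_dd = 66.95
Terminal payoffs (S − K): max(54.67, 0) = 54.67, max(-5, 0) = 0, max(-43.05, 0) = 0
Node u (S = 131.5): V_u = e^(−0.0025)·[0.4495·54.6728 + 0.5505·0.0000] = 24.5142
Node d (S = 83.84): V_d = e^(−0.0025)·[0.4495·0.0000 + 0.5505·0.0000] = 0.0000
Node 0 (S = 105): V_0 = e^(−0.0025)·[0.4495·24.5142 + 0.5505·0.0000] = 10.9916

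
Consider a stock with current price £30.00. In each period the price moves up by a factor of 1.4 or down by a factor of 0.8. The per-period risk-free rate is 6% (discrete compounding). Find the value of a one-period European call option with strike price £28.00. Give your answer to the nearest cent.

Risk-neutral probability p = (1 + 0.06 − 0.8)/(1.4 − 0.8) = 0.2600/0.6000 = 0.4333
Terminal stock prices: S_u = 42, S_d = 24
Terminal payoffs (S − K): max(14, 0) = 14, max(-4, 0) = 0
Node 0 (S = 30): V_0 = 1/1.06·[0.4333·14.0000 + 0.5667·0.0000] = 5.7233

£5.72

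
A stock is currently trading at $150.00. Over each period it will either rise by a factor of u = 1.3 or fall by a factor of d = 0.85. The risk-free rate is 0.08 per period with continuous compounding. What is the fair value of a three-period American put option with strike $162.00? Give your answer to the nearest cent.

$17.33

Risk-neutral probability p = (e^0.08 − 0.85)/(1.3 − 0.85) = 0.2333/0.4500 = 0.5184
Terminal stock prices: S_uuu = 329.6, S_uud = 215.5, S_udd = 140.9, S_ddd = 92.12
Terminal payoffs (K − S): max(-167.6, 0) = 0, max(-53.48, 0) = 0, max(21.11, 0) = 21.11, max(69.88, 0) = 69.88
Node uu (S = 253.5): continuation = e^(−0.08)·[0.5184·0.0000 + 0.4816·0.0000] = 0.0000; exercise value = 0.0000 ≤ continuation, so V_uu = 0.0000
Node ud (S = 165.8): continuation = e^(−0.08)·[0.5184·0.0000 + 0.4816·21.1125] = 9.3857; exercise value = 0.0000 ≤ continuation, so V_ud = 9.3857
Node dd (S = 108.4): continuation = e^(−0.08)·[0.5184·21.1125 + 0.4816·69.8813] = 41.1698; exercise value = 53.6250 > continuation, so V_dd = 53.6250 (exercise)
Node u (S = 195): continuation = e^(−0.08)·[0.5184·0.0000 + 0.4816·9.3857] = 4.1725; exercise value = 0.0000 ≤ continuation, so V_u = 4.1725
Node d (S = 127.5): continuation = e^(−0.08)·[0.5184·9.3857 + 0.4816·53.6250] = 28.3311; exercise value = 34.5000 > continuation, so V_d = 34.5000 (exercise)
Node 0 (S = 150): continuation = e^(−0.08)·[0.5184·4.1725 + 0.4816·34.5000] = 17.3340; exercise value = 12.0000 ≤ continuation, so V_0 = 17.3340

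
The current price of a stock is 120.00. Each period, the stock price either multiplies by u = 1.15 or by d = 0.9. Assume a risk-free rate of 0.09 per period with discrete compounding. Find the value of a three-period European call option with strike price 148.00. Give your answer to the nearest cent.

Risk-neutral probability p = (1 + 0.09 − 0.9)/(1.15 − 0.9) = 0.1900/0.2500 = 0.7600
Terminal stock prices: S_uuu = 182.5, S_uud = 142.8, S_udd = 111.8, S_ddd = 87.48
Terminal payoffs (S − K): max(34.5, 0) = 34.5, max(-5.17, 0) = 0, max(-36.22, 0) = 0, max(-60.52, 0) = 0
Node uu (S = 158.7): V_uu = 1/1.09·[0.7600·34.5050 + 0.2400·0.0000] = 24.0585
Node ud (S = 124.2): V_ud = 1/1.09·[0.7600·0.0000 + 0.2400·0.0000] = 0.0000
Node dd (S = 97.2): V_dd = 1/1.09·[0.7600·0.0000 + 0.2400·0.0000] = 0.0000
Node u (S = 138): V_u = 1/1.09·[0.7600·24.0585 + 0.2400·0.0000] = 16.7748
Node d (S = 108): V_d = 1/1.09·[0.7600·0.0000 + 0.2400·0.0000] = 0.0000
Node 0 (S = 120): V_0 = 1/1.09·[0.7600·16.7748 + 0.2400·0.0000] = 11.6962

11.70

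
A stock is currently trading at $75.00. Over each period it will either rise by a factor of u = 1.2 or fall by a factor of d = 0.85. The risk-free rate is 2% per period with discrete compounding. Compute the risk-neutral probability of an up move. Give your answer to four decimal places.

p = 0.4857

Risk-neutral probability p = (1 + 0.02 − 0.85)/(1.2 − 0.85) = 0.1700/0.3500 = 0.4857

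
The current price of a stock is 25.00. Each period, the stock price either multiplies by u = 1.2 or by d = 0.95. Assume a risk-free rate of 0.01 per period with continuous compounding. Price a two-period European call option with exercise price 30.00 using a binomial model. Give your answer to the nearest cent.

Risk-neutral probability p = (e^0.01 − 0.95)/(1.2 − 0.95) = 0.0601/0.2500 = 0.2402
Terminal stock prices: S_uu = 36, S_ud = 28.5, S_dd = 22.56
Terminal payoffs (S − K): max(6, 0) = 6, max(-1.5, 0) = 0, max(-7.438, 0) = 0
Node u (S = 30): V_u = e^(−0.01)·[0.2402·6.0000 + 0.7598·0.0000] = 1.4269
Node d (S = 23.75): V_d = e^(−0.01)·[0.2402·0.0000 + 0.7598·0.0000] = 0.0000
Node 0 (S = 25): V_0 = e^(−0.01)·[0.2402·1.4269 + 0.7598·0.0000] = 0.3393

0.34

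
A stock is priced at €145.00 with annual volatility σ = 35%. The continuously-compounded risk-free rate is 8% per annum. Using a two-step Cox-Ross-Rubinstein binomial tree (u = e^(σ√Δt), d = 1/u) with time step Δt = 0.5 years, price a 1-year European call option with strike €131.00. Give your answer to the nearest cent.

€33.13

CRR parameters: u = e^(σ√Δt) = e^(0.35·√0.5) = 1.2808, d = 1/u = 0.7808
Per-period rate: rΔt = 0.08·0.5 = 0.04, so R = e^0.04 = 1.0408
Risk-neutral probability p = (e^0.04 − 0.7808)/(1.2808 − 0.7808) = 0.2601/0.5000 = 0.5201
Terminal stock prices: S_uu = 237.9, S_ud = 145, S_dd = 88.39
Terminal payoffs (S − K): max(106.9, 0) = 106.9, max(14, 0) = 14, max(-42.61, 0) = 0
Node u (S = 185.7): V_u = e^(−0.04)·[0.5201·106.8662 + 0.4799·14.0000] = 59.8530
Node d (S = 113.2): V_d = e^(−0.04)·[0.5201·14.0000 + 0.4799·0.0000] = 6.9953
Node 0 (S = 145): V_0 = e^(−0.04)·[0.5201·59.8530 + 0.4799·6.9953] = 33.1322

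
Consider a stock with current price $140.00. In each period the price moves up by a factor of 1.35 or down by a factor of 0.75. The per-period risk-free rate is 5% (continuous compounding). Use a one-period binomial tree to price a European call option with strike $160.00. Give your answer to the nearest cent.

Risk-neutral probability p = (e^0.05 − 0.75)/(1.35 − 0.75) = 0.3013/0.6000 = 0.5021
Terminal stock prices: S_u = 189, S_d = 105
Terminal payoffs (S − K): max(29, 0) = 29, max(-55, 0) = 0
Node 0 (S = 140): V_0 = e^(−0.05)·[0.5021·29.0000 + 0.4979·0.0000] = 13.8513

$13.85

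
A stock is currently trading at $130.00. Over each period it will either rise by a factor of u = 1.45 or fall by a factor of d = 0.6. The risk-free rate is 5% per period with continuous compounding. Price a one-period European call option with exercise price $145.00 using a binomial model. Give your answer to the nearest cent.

$21.97

Risk-neutral probability p = (e^0.05 − 0.6)/(1.45 − 0.6) = 0.4513/0.8500 = 0.5309
Terminal stock prices: S_u = 188.5, S_d = 78
Terminal payoffs (S − K): max(43.5, 0) = 43.5, max(-67, 0) = 0
Node 0 (S = 130): V_0 = e^(−0.05)·[0.5309·43.5000 + 0.4691·0.0000] = 21.9681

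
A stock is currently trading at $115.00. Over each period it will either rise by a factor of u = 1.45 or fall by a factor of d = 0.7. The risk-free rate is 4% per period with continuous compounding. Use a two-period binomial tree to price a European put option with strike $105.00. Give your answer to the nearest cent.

$13.37

Risk-neutral probability p = (e^0.04 − 0.7)/(1.45 − 0.7) = 0.3408/0.7500 = 0.4544
Terminal stock prices: S_uu = 241.8, S_ud = 116.7, S_dd = 56.35
Terminal payoffs (K − S): max(-136.8, 0) = 0, max(-11.72, 0) = 0, max(48.65, 0) = 48.65
Node u (S = 166.8): V_u = e^(−0.04)·[0.4544·0.0000 + 0.5456·0.0000] = 0.0000
Node d (S = 80.5): V_d = e^(−0.04)·[0.4544·0.0000 + 0.5456·48.6500] = 25.5020
Node 0 (S = 115): V_0 = e^(−0.04)·[0.4544·0.0000 + 0.5456·25.5020] = 13.3680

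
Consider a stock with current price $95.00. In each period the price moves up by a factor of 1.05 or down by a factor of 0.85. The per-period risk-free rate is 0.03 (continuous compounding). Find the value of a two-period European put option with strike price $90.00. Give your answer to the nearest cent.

$1.06

Risk-neutral probability p = (e^0.03 − 0.85)/(1.05 − 0.85) = 0.1805/0.2000 = 0.9023
Terminal stock prices: S_uu = 104.7, S_ud = 84.79, S_dd = 68.64
Terminal payoffs (K − S): max(-14.74, 0) = 0, max(5.213, 0) = 5.213, max(21.36, 0) = 21.36
Node u (S = 99.75): V_u = e^(−0.03)·[0.9023·0.0000 + 0.0977·5.2125] = 0.4943
Node d (S = 80.75): V_d = e^(−0.03)·[0.9023·5.2125 + 0.0977·21.3625] = 6.5901
Node 0 (S = 95): V_0 = e^(−0.03)·[0.9023·0.4943 + 0.0977·6.5901] = 1.0579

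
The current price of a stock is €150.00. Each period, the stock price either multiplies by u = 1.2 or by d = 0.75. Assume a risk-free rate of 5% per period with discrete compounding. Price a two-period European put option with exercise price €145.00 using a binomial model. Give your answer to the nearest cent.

Risk-neutral probability p = (1 + 0.05 − 0.75)/(1.2 − 0.75) = 0.3000/0.4500 = 0.6667
Terminal stock prices: S_uu = 216, S_ud = 135, S_dd = 84.38
Terminal payoffs (K − S): max(-71, 0) = 0, max(10, 0) = 10, max(60.62, 0) = 60.62
Node u (S = 180): V_u = 1/1.05·[0.6667·0.0000 + 0.3333·10.0000] = 3.1746
Node d (S = 112.5): V_d = 1/1.05·[0.6667·10.0000 + 0.3333·60.6250] = 25.5952
Node 0 (S = 150): V_0 = 1/1.05·[0.6667·3.1746 + 0.3333·25.5952] = 10.1411

€10.14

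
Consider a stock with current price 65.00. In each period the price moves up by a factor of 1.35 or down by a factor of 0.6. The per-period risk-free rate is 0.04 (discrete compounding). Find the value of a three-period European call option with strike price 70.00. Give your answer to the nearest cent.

Risk-neutral probability p = (1 + 0.04 − 0.6)/(1.35 − 0.6) = 0.4400/0.7500 = 0.5867
Terminal stock prices: S_uuu = 159.9, S_uud = 71.08, S_udd = 31.59, S_ddd = 14.04
Terminal payoffs (S − K): max(89.92, 0) = 89.92, max(1.078, 0) = 1.078, max(-38.41, 0) = 0, max(-55.96, 0) = 0
Node uu (S = 118.5): V_uu = 1/1.04·[0.5867·89.9244 + 0.4133·1.0775] = 51.1548
Node ud (S = 52.65): V_ud = 1/1.04·[0.5867·1.0775 + 0.4133·0.0000] = 0.6078
Node dd (S = 23.4): V_dd = 1/1.04·[0.5867·0.0000 + 0.4133·0.0000] = 0.0000
Node u (S = 87.75): V_u = 1/1.04·[0.5867·51.1548 + 0.4133·0.6078] = 29.0981
Node d (S = 39): V_d = 1/1.04·[0.5867·0.6078 + 0.4133·0.0000] = 0.3429
Node 0 (S = 65): V_0 = 1/1.04·[0.5867·29.0981 + 0.4133·0.3429] = 16.5506

16.55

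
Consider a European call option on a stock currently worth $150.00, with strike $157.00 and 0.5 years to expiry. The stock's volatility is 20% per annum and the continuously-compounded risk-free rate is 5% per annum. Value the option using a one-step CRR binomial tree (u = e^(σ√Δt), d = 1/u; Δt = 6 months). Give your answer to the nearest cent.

CRR parameters: u = e^(σ√Δt) = e^(0.2·√0.5) = 1.1519, d = 1/u = 0.8681
Per-period rate: rΔt = 0.05·0.5 = 0.025, so R = e^0.025 = 1.0253
Risk-neutral probability p = (e^0.025 − 0.8681)/(1.1519 − 0.8681) = 0.1572/0.2838 = 0.5539
Terminal stock prices: S_u = 172.8, S_d = 130.2
Terminal payoffs (S − K): max(15.79, 0) = 15.79, max(-26.78, 0) = 0
Node 0 (S = 150): V_0 = e^(−0.025)·[0.5539·15.7865 + 0.4461·0.0000] = 8.5284

$8.53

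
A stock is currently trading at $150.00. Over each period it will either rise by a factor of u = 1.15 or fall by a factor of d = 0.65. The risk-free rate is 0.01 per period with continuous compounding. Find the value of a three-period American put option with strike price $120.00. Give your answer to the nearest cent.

$9.51

Risk-neutral probability p = (e^0.01 − 0.65)/(1.15 − 0.65) = 0.3601/0.5000 = 0.7201
Terminal stock prices: S_uuu = 228.1, S_uud = 128.9, S_udd = 72.88, S_ddd = 41.19
Terminal payoffs (K − S): max(-108.1, 0) = 0, max(-8.944, 0) = 0, max(47.12, 0) = 47.12, max(78.81, 0) = 78.81
Node uu (S = 198.4): continuation = e^(−0.01)·[0.7201·0.0000 + 0.2799·0.0000] = 0.0000; exercise value = 0.0000 ≤ continuation, so V_uu = 0.0000
Node ud (S = 112.1): continuation = e^(−0.01)·[0.7201·0.0000 + 0.2799·47.1187] = 13.0573; exercise value = 7.8750 ≤ continuation, so V_ud = 13.0573
Node dd (S = 63.38): continuation = e^(−0.01)·[0.7201·47.1187 + 0.2799·78.8063] = 55.4310; exercise value = 56.6250 > continuation, so V_dd = 56.6250 (exercise)
Node u (S = 172.5): continuation = e^(−0.01)·[0.7201·0.0000 + 0.2799·13.0573] = 3.6184; exercise value = 0.0000 ≤ continuation, so V_u = 3.6184
Node d (S = 97.5): continuation = e^(−0.01)·[0.7201·13.0573 + 0.2799·56.6250] = 25.0006; exercise value = 22.5000 ≤ continuation, so V_d = 25.0006
Node 0 (S = 150): continuation = e^(−0.01)·[0.7201·3.6184 + 0.2799·25.0006] = 9.5077; exercise value = 0.0000 ≤ continuation, so V_0 = 9.5077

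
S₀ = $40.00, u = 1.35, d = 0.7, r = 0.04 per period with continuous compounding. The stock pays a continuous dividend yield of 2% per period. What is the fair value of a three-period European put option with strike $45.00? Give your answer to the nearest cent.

Per-period risk-free factor R = e^0.04 = 1.0408; dividend-adjusted growth = e^(0.04−0.02) = 1.0202.
Risk-neutral probability p = (1.0202 − 0.7)/(1.35 − 0.7) = 0.3202/0.6500 = 0.4926
Terminal stock prices: S_uuu = 98.42, S_uud = 51.03, S_udd = 26.46, S_ddd = 13.72
Terminal payoffs (K − S): max(-53.42, 0) = 0, max(-6.03, 0) = 0, max(18.54, 0) = 18.54, max(31.28, 0) = 31.28
Node uu (S = 72.9): V_uu = e^(−0.04)·[0.4926·0.0000 + 0.5074·0.0000] = 0.0000
Node ud (S = 37.8): V_ud = e^(−0.04)·[0.4926·0.0000 + 0.5074·18.5400] = 9.0380
Node dd (S = 19.6): V_dd = e^(−0.04)·[0.4926·18.5400 + 0.5074·31.2800] = 24.0236
Node u (S = 54): V_u = e^(−0.04)·[0.4926·0.0000 + 0.5074·9.0380] = 4.4059
Node d (S = 28): V_d = e^(−0.04)·[0.4926·9.0380 + 0.5074·24.0236] = 15.9889
Node 0 (S = 40): V_0 = e^(−0.04)·[0.4926·4.4059 + 0.5074·15.9889] = 9.8797

$9.88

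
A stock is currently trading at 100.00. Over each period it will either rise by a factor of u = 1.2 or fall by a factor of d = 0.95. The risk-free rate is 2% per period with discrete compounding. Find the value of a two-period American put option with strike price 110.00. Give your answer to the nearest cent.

Risk-neutral probability p = (1 + 0.02 − 0.95)/(1.2 − 0.95) = 0.0700/0.2500 = 0.2800
Terminal stock prices: S_uu = 144, S_ud = 114, S_dd = 90.25
Terminal payoffs (K − S): max(-34, 0) = 0, max(-4, 0) = 0, max(19.75, 0) = 19.75
Node u (S = 120): continuation = 1/1.02·[0.2800·0.0000 + 0.7200·0.0000] = 0.0000; exercise value = 0.0000 ≤ continuation, so V_u = 0.0000
Node d (S = 95): continuation = 1/1.02·[0.2800·0.0000 + 0.7200·19.7500] = 13.9412; exercise value = 15.0000 > continuation, so V_d = 15.0000 (exercise)
Node 0 (S = 100): continuation = 1/1.02·[0.2800·0.0000 + 0.7200·15.0000] = 10.5882; exercise value = 10.0000 ≤ continuation, so V_0 = 10.5882

10.59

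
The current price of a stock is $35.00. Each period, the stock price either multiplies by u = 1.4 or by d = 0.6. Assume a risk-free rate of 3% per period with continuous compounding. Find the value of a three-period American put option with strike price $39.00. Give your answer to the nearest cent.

Risk-neutral probability p = (e^0.03 − 0.6)/(1.4 − 0.6) = 0.4305/0.8000 = 0.5381
Terminal stock prices: S_uuu = 96.04, S_uud = 41.16, S_udd = 17.64, S_ddd = 7.56
Terminal payoffs (K − S): max(-57.04, 0) = 0, max(-2.16, 0) = 0, max(21.36, 0) = 21.36, max(31.44, 0) = 31.44
Node uu (S = 68.6): continuation = e^(−0.03)·[0.5381·0.0000 + 0.4619·0.0000] = 0.0000; exercise value = 0.0000 ≤ continuation, so V_uu = 0.0000
Node ud (S = 29.4): continuation = e^(−0.03)·[0.5381·0.0000 + 0.4619·21.3600] = 9.5753; exercise value = 9.6000 > continuation, so V_ud = 9.6000 (exercise)
Node dd (S = 12.6): continuation = e^(−0.03)·[0.5381·21.3600 + 0.4619·31.4400] = 25.2474; exercise value = 26.4000 > continuation, so V_dd = 26.4000 (exercise)
Node u (S = 49): continuation = e^(−0.03)·[0.5381·0.0000 + 0.4619·9.6000] = 4.3035; exercise value = 0.0000 ≤ continuation, so V_u = 4.3035
Node d (S = 21): continuation = e^(−0.03)·[0.5381·9.6000 + 0.4619·26.4000] = 16.8474; exercise value = 18.0000 > continuation, so V_d = 18.0000 (exercise)
Node 0 (S = 35): continuation = e^(−0.03)·[0.5381·4.3035 + 0.4619·18.0000] = 10.3162; exercise value = 4.0000 ≤ continuation, so V_0 = 10.3162

$10.32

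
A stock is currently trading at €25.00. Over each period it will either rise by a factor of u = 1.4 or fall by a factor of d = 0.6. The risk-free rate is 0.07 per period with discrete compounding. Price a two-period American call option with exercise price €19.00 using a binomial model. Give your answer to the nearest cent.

Risk-neutral probability p = (1 + 0.07 − 0.6)/(1.4 − 0.6) = 0.4700/0.8000 = 0.5875
Terminal stock prices: S_uu = 49, S_ud = 21, S_dd = 9
Terminal payoffs (S − K): max(30, 0) = 30, max(2, 0) = 2, max(-10, 0) = 0
Node u (S = 35): continuation = 1/1.07·[0.5875·30.0000 + 0.4125·2.0000] = 17.2430; exercise value = 16.0000 ≤ continuation, so V_u = 17.2430
Node d (S = 15): continuation = 1/1.07·[0.5875·2.0000 + 0.4125·0.0000] = 1.0981; exercise value = 0.0000 ≤ continuation, so V_d = 1.0981
Node 0 (S = 25): continuation = 1/1.07·[0.5875·17.2430 + 0.4125·1.0981] = 9.8909; exercise value = 6.0000 ≤ continuation, so V_0 = 9.8909

€9.89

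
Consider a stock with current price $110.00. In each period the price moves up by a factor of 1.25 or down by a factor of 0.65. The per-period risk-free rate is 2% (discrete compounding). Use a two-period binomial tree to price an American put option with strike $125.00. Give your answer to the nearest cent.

$28.20

Risk-neutral probability p = (1 + 0.02 − 0.65)/(1.25 − 0.65) = 0.3700/0.6000 = 0.6167
Terminal stock prices: S_uu = 171.9, S_ud = 89.38, S_dd = 46.48
Terminal payoffs (K − S): max(-46.88, 0) = 0, max(35.62, 0) = 35.62, max(78.53, 0) = 78.53
Node u (S = 137.5): continuation = 1/1.02·[0.6167·0.0000 + 0.3833·35.6250] = 13.3885; exercise value = 0.0000 ≤ continuation, so V_u = 13.3885
Node d (S = 71.5): continuation = 1/1.02·[0.6167·35.6250 + 0.3833·78.5250] = 51.0490; exercise value = 53.5000 > continuation, so V_d = 53.5000 (exercise)
Node 0 (S = 110): continuation = 1/1.02·[0.6167·13.3885 + 0.3833·53.5000] = 28.2006; exercise value = 15.0000 ≤ continuation, so V_0 = 28.2006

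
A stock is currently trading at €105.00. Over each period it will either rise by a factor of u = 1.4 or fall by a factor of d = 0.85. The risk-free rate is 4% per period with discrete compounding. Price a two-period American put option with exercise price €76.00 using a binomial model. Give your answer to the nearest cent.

€0.05

Risk-neutral probability p = (1 + 0.04 − 0.85)/(1.4 − 0.85) = 0.1900/0.5500 = 0.3455
Terminal stock prices: S_uu = 205.8, S_ud = 125, S_dd = 75.86
Terminal payoffs (K − S): max(-129.8, 0) = 0, max(-48.95, 0) = 0, max(0.1375, 0) = 0.1375
Node u (S = 147): continuation = 1/1.04·[0.3455·0.0000 + 0.6545·0.0000] = 0.0000; exercise value = 0.0000 ≤ continuation, so V_u = 0.0000
Node d (S = 89.25): continuation = 1/1.04·[0.3455·0.0000 + 0.6545·0.1375] = 0.0865; exercise value = 0.0000 ≤ continuation, so V_d = 0.0865
Node 0 (S = 105): continuation = 1/1.04·[0.3455·0.0000 + 0.6545·0.0865] = 0.0545; exercise value = 0.0000 ≤ continuation, so V_0 = 0.0545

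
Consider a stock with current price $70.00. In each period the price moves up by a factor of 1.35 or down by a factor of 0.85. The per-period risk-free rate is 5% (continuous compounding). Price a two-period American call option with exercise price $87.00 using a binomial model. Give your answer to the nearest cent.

$5.95

Risk-neutral probability p = (e^0.05 − 0.85)/(1.35 − 0.85) = 0.2013/0.5000 = 0.4025
Terminal stock prices: S_uu = 127.6, S_ud = 80.33, S_dd = 50.57
Terminal payoffs (S − K): max(40.58, 0) = 40.58, max(-6.675, 0) = 0, max(-36.43, 0) = 0
Node u (S = 94.5): continuation = e^(−0.05)·[0.4025·40.5750 + 0.5975·0.0000] = 15.5366; exercise value = 7.5000 ≤ continuation, so V_u = 15.5366
Node d (S = 59.5): continuation = e^(−0.05)·[0.4025·0.0000 + 0.5975·0.0000] = 0.0000; exercise value = 0.0000 ≤ continuation, so V_d = 0.0000
Node 0 (S = 70): continuation = e^(−0.05)·[0.4025·15.5366 + 0.5975·0.0000] = 5.9491; exercise value = 0.0000 ≤ continuation, so V_0 = 5.9491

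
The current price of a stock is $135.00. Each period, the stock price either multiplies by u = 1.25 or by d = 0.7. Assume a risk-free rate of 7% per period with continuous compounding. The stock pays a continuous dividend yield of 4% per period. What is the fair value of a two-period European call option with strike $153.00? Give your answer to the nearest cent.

Per-period risk-free factor R = e^0.07 = 1.0725; dividend-adjusted growth = e^(0.07−0.04) = 1.0305.
Risk-neutral probability p = (1.0305 − 0.7)/(1.25 − 0.7) = 0.3305/0.5500 = 0.6008
Terminal stock prices: S_uu = 210.9, S_ud = 118.1, S_dd = 66.15
Terminal payoffs (S − K): max(57.94, 0) = 57.94, max(-34.88, 0) = 0, max(-86.85, 0) = 0
Node u (S = 168.8): V_u = e^(−0.07)·[0.6008·57.9375 + 0.3992·0.0000] = 32.4570
Node d (S = 94.5): V_d = e^(−0.07)·[0.6008·0.0000 + 0.3992·0.0000] = 0.0000
Node 0 (S = 135): V_0 = e^(−0.07)·[0.6008·32.4570 + 0.3992·0.0000] = 18.1826

$18.18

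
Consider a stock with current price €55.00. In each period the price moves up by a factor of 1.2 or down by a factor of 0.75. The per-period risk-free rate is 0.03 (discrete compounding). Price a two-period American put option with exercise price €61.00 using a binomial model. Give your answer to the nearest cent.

Risk-neutral probability p = (1 + 0.03 − 0.75)/(1.2 − 0.75) = 0.2800/0.4500 = 0.6222
Terminal stock prices: S_uu = 79.2, S_ud = 49.5, S_dd = 30.94
Terminal payoffs (K − S): max(-18.2, 0) = 0, max(11.5, 0) = 11.5, max(30.06, 0) = 30.06
Node u (S = 66): continuation = 1/1.03·[0.6222·0.0000 + 0.3778·11.5000] = 4.2179; exercise value = 0.0000 ≤ continuation, so V_u = 4.2179
Node d (S = 41.25): continuation = 1/1.03·[0.6222·11.5000 + 0.3778·30.0625] = 17.9733; exercise value = 19.7500 > continuation, so V_d = 19.7500 (exercise)
Node 0 (S = 55): continuation = 1/1.03·[0.6222·4.2179 + 0.3778·19.7500] = 9.7918; exercise value = 6.0000 ≤ continuation, so V_0 = 9.7918

€9.79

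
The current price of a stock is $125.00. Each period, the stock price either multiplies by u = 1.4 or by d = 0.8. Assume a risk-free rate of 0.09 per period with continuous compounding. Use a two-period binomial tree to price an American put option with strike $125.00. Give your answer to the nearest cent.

$11.65

Risk-neutral probability p = (e^0.09 − 0.8)/(1.4 − 0.8) = 0.2942/0.6000 = 0.4903
Terminal stock prices: S_uu = 245, S_ud = 140, S_dd = 80
Terminal payoffs (K − S): max(-120, 0) = 0, max(-15, 0) = 0, max(45, 0) = 45
Node u (S = 175): continuation = e^(−0.09)·[0.4903·0.0000 + 0.5097·0.0000] = 0.0000; exercise value = 0.0000 ≤ continuation, so V_u = 0.0000
Node d (S = 100): continuation = e^(−0.09)·[0.4903·0.0000 + 0.5097·45.0000] = 20.9628; exercise value = 25.0000 > continuation, so V_d = 25.0000 (exercise)
Node 0 (S = 125): continuation = e^(−0.09)·[0.4903·0.0000 + 0.5097·25.0000] = 11.6460; exercise value = 0.0000 ≤ continuation, so V_0 = 11.6460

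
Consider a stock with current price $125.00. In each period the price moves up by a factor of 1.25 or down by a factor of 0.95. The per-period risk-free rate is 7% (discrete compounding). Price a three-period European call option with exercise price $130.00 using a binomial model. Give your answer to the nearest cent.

$22.91

Risk-neutral probability p = (1 + 0.07 − 0.95)/(1.25 − 0.95) = 0.1200/0.3000 = 0.4000
Terminal stock prices: S_uuu = 244.1, S_uud = 185.5, S_udd = 141, S_ddd = 107.2
Terminal payoffs (S − K): max(114.1, 0) = 114.1, max(55.55, 0) = 55.55, max(11.02, 0) = 11.02, max(-22.83, 0) = 0
Node uu (S = 195.3): V_uu = 1/1.07·[0.4000·114.1406 + 0.6000·55.5469] = 73.8172
Node ud (S = 148.4): V_ud = 1/1.07·[0.4000·55.5469 + 0.6000·11.0156] = 26.9422
Node dd (S = 112.8): V_dd = 1/1.07·[0.4000·11.0156 + 0.6000·0.0000] = 4.1180
Node u (S = 156.2): V_u = 1/1.07·[0.4000·73.8172 + 0.6000·26.9422] = 42.7030
Node d (S = 118.8): V_d = 1/1.07·[0.4000·26.9422 + 0.6000·4.1180] = 12.3810
Node 0 (S = 125): V_0 = 1/1.07·[0.4000·42.7030 + 0.6000·12.3810] = 22.9063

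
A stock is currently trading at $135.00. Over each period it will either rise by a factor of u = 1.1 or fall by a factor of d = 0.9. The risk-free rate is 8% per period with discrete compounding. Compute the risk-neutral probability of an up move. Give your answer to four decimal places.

Risk-neutral probability p = (1 + 0.08 − 0.9)/(1.1 − 0.9) = 0.1800/0.2000 = 0.9000

p = 0.9000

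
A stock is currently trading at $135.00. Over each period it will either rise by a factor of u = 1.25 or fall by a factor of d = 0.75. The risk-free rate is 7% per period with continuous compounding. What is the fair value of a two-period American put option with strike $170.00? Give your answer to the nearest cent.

$35.00

Risk-neutral probability p = (e^0.07 − 0.75)/(1.25 − 0.75) = 0.3225/0.5000 = 0.6450
Terminal stock prices: S_uu = 210.9, S_ud = 126.6, S_dd = 75.94
Terminal payoffs (K − S): max(-40.94, 0) = 0, max(43.44, 0) = 43.44, max(94.06, 0) = 94.06
Node u (S = 168.8): continuation = e^(−0.07)·[0.6450·0.0000 + 0.3550·43.4375] = 14.3771; exercise value = 1.2500 ≤ continuation, so V_u = 14.3771
Node d (S = 101.2): continuation = e^(−0.07)·[0.6450·43.4375 + 0.3550·94.0625] = 57.2569; exercise value = 68.7500 > continuation, so V_d = 68.7500 (exercise)
Node 0 (S = 135): continuation = e^(−0.07)·[0.6450·14.3771 + 0.3550·68.7500] = 31.4017; exercise value = 35.0000 > continuation, so V_0 = 35.0000 (exercise)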